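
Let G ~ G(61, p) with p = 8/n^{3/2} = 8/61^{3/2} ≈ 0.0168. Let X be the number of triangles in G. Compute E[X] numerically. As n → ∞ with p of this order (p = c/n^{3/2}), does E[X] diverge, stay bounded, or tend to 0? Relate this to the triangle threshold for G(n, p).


Number of potential triangles: C(61, 3) = 35990.
Each occurs with probability p³ ≈ (0.0168)³ ≈ 4.73463e-06.
By linearity: E[X] = C(61, 3)·p³ ≈ 35990 · 4.73463e-06 ≈ 0.170.
Since α = 3/2 > 1, p = c/n^{3/2} = o(1/n) is below the triangle threshold p ~ 1/n. Asymptotically E[X] ~ (c³/6)·n^{3(1−α)} = (8³/6)·n^{-1.5} → 0, so by Markov's inequality G has no triangles w.h.p.

E[X] ≈ 0.170; in regime p = Θ(1/n^{3/2}) E[X] tends to 0 (below the triangle threshold p ~ 1/n).


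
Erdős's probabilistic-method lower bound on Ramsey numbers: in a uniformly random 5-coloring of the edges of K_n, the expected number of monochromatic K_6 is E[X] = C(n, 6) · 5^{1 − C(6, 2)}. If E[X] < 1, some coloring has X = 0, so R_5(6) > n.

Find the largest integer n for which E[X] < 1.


We need C(n, 6) · 5^{1 − 15} < 1, i.e. C(n, 6) < 5^{15 − 1} = 6103515625.
Check values of n near the boundary:
  n = 126: C(126, 6) = 4925156775; 4925156775 < 6103515625? YES
  n = 127: C(127, 6) = 5169379425; 5169379425 < 6103515625? YES
  n = 128: C(128, 6) = 5423611200; 5423611200 < 6103515625? YES
  n = 129: C(129, 6) = 5688177600; 5688177600 < 6103515625? YES
  n = 130: C(130, 6) = 5963412000; 5963412000 < 6103515625? YES
  n = 131: C(131, 6) = 6249655776; 6249655776 < 6103515625? NO
  n = 132: C(132, 6) = 6547258432; 6547258432 < 6103515625? NO
  n = 133: C(133, 6) = 6856577728; 6856577728 < 6103515625? NO
The largest n with C(n, 6) < 6103515625 is n = 130 (where E[X] = 47707296/48828125 ≈ 0.9770). Hence R_5(6) > 130, i.e. R_5(6) ≥ 131.

Largest n = 130; hence R_5(6) > 130.


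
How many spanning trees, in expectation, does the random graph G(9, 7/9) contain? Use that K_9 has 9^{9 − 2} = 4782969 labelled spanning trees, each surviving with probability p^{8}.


K_9 has 9^{9 − 2} = 4782969 labelled spanning trees.
For each such spanning tree H, let X_H = 1 if all 8 edges of H are present in G. Then P[X_H = 1] = p^{8} = (7/9)^{8} = 5764801/43046721.
By linearity of expectation: E[X] = Σ_H E[X_H] = 4782969 · p^{8} = 4782969 · 5764801/43046721 = 5764801/9.
Numerically: E[X] ≈ 6.405e+05.

E[X] = 4782969 · (7/9)^{8} = 5764801/9 ≈ 6.405e+05.


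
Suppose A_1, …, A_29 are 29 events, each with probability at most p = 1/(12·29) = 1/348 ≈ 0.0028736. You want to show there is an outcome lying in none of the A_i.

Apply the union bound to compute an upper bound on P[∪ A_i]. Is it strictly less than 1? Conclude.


Union bound: P[∪_{i=1}^{29} A_i] ≤ Σ_i P[A_i] ≤ 29·p = 29·(1/348) = 1/12.
Numerically: 1/12 ≈ 0.0833333.
Is 1/12 < 1? YES.
Since P[∪ A_i] ≤ 1/12 < 1, the complement has P[∩ A_i^c] ≥ 1 − 1/12 = 11/12 > 0, so some outcome avoids every A_i.

29·p = 1/12 ≈ 0.0833333; existence CERTIFIED by the union bound.


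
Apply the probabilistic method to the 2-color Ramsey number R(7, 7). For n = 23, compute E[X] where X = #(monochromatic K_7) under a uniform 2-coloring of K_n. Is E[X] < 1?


E[X] = C(23, 7) · 2^{1 − 21} = 245157 · 2^{−20} = 245157/1048576.
As a reduced fraction: E[X] = 245157/1048576 ≈ 0.23380.
Is E[X] < 1? YES.
Since E[X] < 1, there exists a 2-coloring of K_{23} with no monochromatic K_7; hence R(7, 7) > 23.

E[X] = 245157/1048576 ≈ 0.23380; E[X] < 1, so R(7, 7) > 23.


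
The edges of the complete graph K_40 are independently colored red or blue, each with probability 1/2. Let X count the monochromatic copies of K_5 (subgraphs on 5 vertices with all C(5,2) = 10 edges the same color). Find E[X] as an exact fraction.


Let X = Σ_S X_S over the C(40, 5) = 658008 subsets S of size 5, where X_S = 1 if the K_5 on S is monochromatic.
For a fixed S, the K_5 on S has C(5, 2) = 10 edges. P[all 10 edges red] = (1/2)^10, and likewise for blue, so P[monochromatic] = 2·(1/2)^10 = 2^{1 − 10} = 1/512.
By linearity of expectation: E[X] = C(40, 5) · 2^{1 − 10} = 658008 · 1/512 = 82251/64.
Numerically: E[X] ≈ 1285.172.

E[X] = C(40,5)·2^(1−C(5,2)) = 82251/64 ≈ 1285.172.


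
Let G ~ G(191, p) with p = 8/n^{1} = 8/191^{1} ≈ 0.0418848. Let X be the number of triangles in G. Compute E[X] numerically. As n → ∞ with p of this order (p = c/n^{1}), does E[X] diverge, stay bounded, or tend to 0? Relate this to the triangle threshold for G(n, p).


Number of potential triangles: C(191, 3) = 1143135.
Each occurs with probability p³ ≈ (0.0418848)³ ≈ 7.34801204e-05.
By linearity: E[X] = C(191, 3)·p³ ≈ 1143135 · 7.34801204e-05 ≈ 83.997697.
Here α = 1, so p = 8/n is exactly at the triangle threshold p ~ 1/n. Asymptotically E[X] → c³/6 = 8³/6 = 256/3 ≈ 85.333333, a bounded constant. In this regime the triangle count is asymptotically Poisson(c³/6).

E[X] ≈ 83.997697; in regime p = Θ(1/n^{1}) E[X] stays bounded (at the triangle threshold p ~ 1/n).


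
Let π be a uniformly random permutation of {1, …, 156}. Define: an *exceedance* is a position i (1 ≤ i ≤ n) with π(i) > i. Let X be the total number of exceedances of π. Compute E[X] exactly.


Write X = Σ_{i=1}^{156} X_i, where X_i = 1_{π(i) > i}.
For each fixed i, π(i) is uniform over {1, …, 156} (marginal of a uniform permutation), so P[π(i) > i] = (n − i)/n. Summing: Σ_{i=1}^{156} (n − i)/n = (0 + 1 + … + 155)/156 = 156(156 − 1)/(2·156) = (156 − 1)/2.
Hence E[X] = Σ_{i=1}^{156} (156 − i)/156 = 155/2 ≈ 77.500.

E[X] = 155/2 = 77.500.


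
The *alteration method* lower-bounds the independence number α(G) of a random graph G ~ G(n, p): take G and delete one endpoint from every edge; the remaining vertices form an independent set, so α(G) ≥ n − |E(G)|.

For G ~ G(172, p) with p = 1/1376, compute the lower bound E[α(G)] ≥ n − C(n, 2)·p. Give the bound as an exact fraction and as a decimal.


E[|E(G)|] = C(172, 2)·p = 14706 · (1/1376) = 171/16.
E[α(G)] ≥ n − E[|E(G)|] = 172 − 171/16 = 2581/16.
Numerically: ≈ 161.312.
(This is only a lower bound; the true E[α(G)] may be larger.)

E[α(G)] ≥ 2581/16 ≈ 161.312.


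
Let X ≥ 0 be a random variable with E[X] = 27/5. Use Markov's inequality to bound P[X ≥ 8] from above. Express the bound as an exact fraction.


μ = E[X] = 27/5, a = 8.
Markov: P[X ≥ 8] ≤ μ/a = (27/5)/8 = 27/40.
Numerically: ≈ 0.6750.
(Since a = 8 > μ = 5.4000, the bound 27/40 is < 1 and informative.)

P[X ≥ 8] ≤ 27/40 ≈ 0.6750.


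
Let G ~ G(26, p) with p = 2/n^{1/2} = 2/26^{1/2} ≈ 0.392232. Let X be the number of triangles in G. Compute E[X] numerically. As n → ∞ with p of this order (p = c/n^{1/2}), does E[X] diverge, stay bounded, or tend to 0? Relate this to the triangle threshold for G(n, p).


Number of potential triangles: C(26, 3) = 2600.
Each occurs with probability p³ ≈ (0.392232)³ ≈ 6.03434262e-02.
By linearity: E[X] = C(26, 3)·p³ ≈ 2600 · 6.03434262e-02 ≈ 156.892908.
Since α = 1/2 < 1, p = c/n^{1/2} ≫ 1/n is above the triangle threshold p ~ 1/n. Asymptotically E[X] ~ (c³/6)·n^{3(1−α)} = (2³/6)·n^{1.5} → ∞; triangles are abundant w.h.p.

E[X] ≈ 156.892908; in regime p = Θ(1/n^{1/2}) E[X] diverges (above the triangle threshold p ~ 1/n).


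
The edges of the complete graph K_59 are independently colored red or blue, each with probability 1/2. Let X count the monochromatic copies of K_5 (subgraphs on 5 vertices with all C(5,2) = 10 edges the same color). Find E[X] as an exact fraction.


Let X = Σ_S X_S over the C(59, 5) = 5006386 subsets S of size 5, where X_S = 1 if the K_5 on S is monochromatic.
For a fixed S, the K_5 on S has C(5, 2) = 10 edges. P[all 10 edges red] = (1/2)^10, and likewise for blue, so P[monochromatic] = 2·(1/2)^10 = 2^{1 − 10} = 1/512.
Summing: E[X] = C(59, 5) · 2^{1 − 10} = 5006386 · 1/512 = 2503193/256.
Numerically: E[X] ≈ 9778.097656.

E[X] = C(59,5)·2^(1−C(5,2)) = 2503193/256 ≈ 9778.097656.


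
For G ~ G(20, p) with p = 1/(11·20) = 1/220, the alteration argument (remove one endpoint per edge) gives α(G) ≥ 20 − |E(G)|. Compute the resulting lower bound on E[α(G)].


E[|E(G)|] = C(20, 2)·p = 190 · (1/220) = 19/22.
E[α(G)] ≥ n − E[|E(G)|] = 20 − 19/22 = 421/22.
Numerically: ≈ 19.136364.
(This is only a lower bound; the true E[α(G)] may be larger.)

E[α(G)] ≥ 421/22 ≈ 19.136364.


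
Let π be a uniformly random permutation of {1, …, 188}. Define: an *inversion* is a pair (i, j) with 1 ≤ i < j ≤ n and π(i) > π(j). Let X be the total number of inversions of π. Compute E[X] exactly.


Write X = Σ X_I over the C(188, 2) = 17578 pairs i < j, with X_I the indicator of one inversion.
There are 17578 indicators.
For each fixed pair i < j, the values π(i) and π(j) are two distinct elements of {1, …, 188} in uniformly random order; by symmetry P[π(i) > π(j)] = 1/2.
By linearity: E[X] = 17578 · (1/2) = C(188, 2) · (1/2) = 17578/2 = 8789 ≈ 8789.00000.

E[X] = 8789 = 8789.00000.


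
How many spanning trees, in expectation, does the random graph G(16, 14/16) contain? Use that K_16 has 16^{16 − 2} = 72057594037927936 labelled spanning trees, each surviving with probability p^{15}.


K_16 has 16^{16 − 2} = 72057594037927936 labelled spanning trees.
For each such spanning tree H, let X_H = 1 if all 15 edges of H are present in G. Then P[X_H = 1] = p^{15} = (7/8)^{15} = 4747561509943/35184372088832.
By linearity of expectation: E[X] = Σ_H E[X_H] = 72057594037927936 · p^{15} = 72057594037927936 · 4747561509943/35184372088832 = 9723005972363264.
Numerically: E[X] ≈ 9.72301e+15.

E[X] = 72057594037927936 · (7/8)^{15} = 9723005972363264 ≈ 9.72301e+15.


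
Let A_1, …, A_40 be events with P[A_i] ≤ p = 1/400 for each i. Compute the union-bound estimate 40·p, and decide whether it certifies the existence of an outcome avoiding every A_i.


Union bound: P[∪_{i=1}^{40} A_i] ≤ Σ_i P[A_i] ≤ 40·p = 40·(1/400) = 1/10.
Numerically: 1/10 ≈ 0.100.
Is 1/10 < 1? YES.
Since P[∪ A_i] ≤ 1/10 < 1, the complement has P[∩ A_i^c] ≥ 1 − 1/10 = 9/10 > 0, so some outcome avoids every A_i.

40·p = 1/10 ≈ 0.100; existence CERTIFIED by the union bound.


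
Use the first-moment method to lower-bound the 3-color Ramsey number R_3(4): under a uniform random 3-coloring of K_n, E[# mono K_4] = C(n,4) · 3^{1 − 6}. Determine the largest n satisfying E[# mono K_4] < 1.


We need C(n, 4) · 3^{1 − 6} < 1, i.e. C(n, 4) < 3^{6 − 1} = 243.
Check values of n near the boundary:
  n = 8: C(8, 4) = 70; 70 < 243? YES
  n = 9: C(9, 4) = 126; 126 < 243? YES
  n = 10: C(10, 4) = 210; 210 < 243? YES
  n = 11: C(11, 4) = 330; 330 < 243? NO
  n = 12: C(12, 4) = 495; 495 < 243? NO
The largest n with C(n, 4) < 243 is n = 10 (where E[X] = 70/81 ≈ 0.864198). Hence R_3(4) > 10, i.e. R_3(4) ≥ 11.

Largest n = 10; hence R_3(4) > 10.


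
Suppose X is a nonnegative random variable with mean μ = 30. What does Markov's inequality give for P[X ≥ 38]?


μ = E[X] = 30, a = 38.
Markov: P[X ≥ 38] ≤ μ/a = (30)/38 = 15/19.
Numerically: ≈ 0.78947.
(Since a = 38 > μ = 30.00000, the bound 15/19 is < 1 and informative.)

P[X ≥ 38] ≤ 15/19 ≈ 0.78947.


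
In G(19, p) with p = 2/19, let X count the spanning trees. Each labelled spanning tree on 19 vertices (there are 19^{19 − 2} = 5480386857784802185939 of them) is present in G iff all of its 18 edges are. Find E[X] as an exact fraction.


K_19 has 19^{19 − 2} = 5480386857784802185939 labelled spanning trees.
For each such spanning tree H, let X_H = 1 if all 18 edges of H are present in G. Then P[X_H = 1] = p^{18} = (2/19)^{18} = 262144/104127350297911241532841.
Summing the indicators: E[X] = Σ_H E[X_H] = 5480386857784802185939 · p^{18} = 5480386857784802185939 · 262144/104127350297911241532841 = 262144/19.
Numerically: E[X] ≈ 13797.

E[X] = 5480386857784802185939 · (2/19)^{18} = 262144/19 ≈ 13797.


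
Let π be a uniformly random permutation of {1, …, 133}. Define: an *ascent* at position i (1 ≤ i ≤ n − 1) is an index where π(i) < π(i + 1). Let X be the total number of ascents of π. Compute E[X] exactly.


Write X = Σ X_I over i = 1, …, 132, with X_I the indicator of one ascent.
There are 132 indicators.
For each fixed i, the pair (π(i), π(i+1)) is a uniformly random ordered pair of distinct values from {1, …, 133}; by symmetry P[π(i) < π(i+1)] = 1/2.
By linearity: E[X] = 132 · (1/2) = (133 − 1) · (1/2) = 66 ≈ 66.00000.

E[X] = 66 = 66.00000.


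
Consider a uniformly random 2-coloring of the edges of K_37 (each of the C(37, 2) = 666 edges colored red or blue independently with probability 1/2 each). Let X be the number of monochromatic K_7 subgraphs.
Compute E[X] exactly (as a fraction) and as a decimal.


Let X = Σ_S X_S over the C(37, 7) = 10295472 subsets S of size 7, where X_S = 1 if the K_7 on S is monochromatic.
For a fixed S, the K_7 on S has C(7, 2) = 21 edges. P[all 21 edges red] = (1/2)^21, and likewise for blue, so P[monochromatic] = 2·(1/2)^21 = 2^{1 − 21} = 1/1048576.
By linearity of expectation: E[X] = C(37, 7) · 2^{1 − 21} = 10295472 · 1/1048576 = 643467/65536.
Numerically: E[X] ≈ 9.819.

E[X] = C(37,7)·2^(1−C(7,2)) = 643467/65536 ≈ 9.819.


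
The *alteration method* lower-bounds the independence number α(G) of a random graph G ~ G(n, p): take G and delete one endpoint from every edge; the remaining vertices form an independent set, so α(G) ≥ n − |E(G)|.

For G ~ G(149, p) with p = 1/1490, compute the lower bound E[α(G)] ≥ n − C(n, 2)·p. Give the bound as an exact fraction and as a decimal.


E[|E(G)|] = C(149, 2)·p = 11026 · (1/1490) = 37/5.
E[α(G)] ≥ n − E[|E(G)|] = 149 − 37/5 = 708/5.
Numerically: ≈ 141.600.
(This is only a lower bound; the true E[α(G)] may be larger.)

E[α(G)] ≥ 708/5 ≈ 141.600.


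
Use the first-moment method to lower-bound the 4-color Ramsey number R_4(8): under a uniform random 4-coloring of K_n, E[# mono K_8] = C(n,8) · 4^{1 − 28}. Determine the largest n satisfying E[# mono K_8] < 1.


We need C(n, 8) · 4^{1 − 28} < 1, i.e. C(n, 8) < 4^{28 − 1} = 18014398509481984.
Check values of n near the boundary:
  n = 403: C(403, 8) = 16090020602228430; 16090020602228430 < 18014398509481984? YES
  n = 404: C(404, 8) = 16415071523485570; 16415071523485570 < 18014398509481984? YES
  n = 405: C(405, 8) = 16745853821188050; 16745853821188050 < 18014398509481984? YES
  n = 406: C(406, 8) = 17082453897995850; 17082453897995850 < 18014398509481984? YES
  n = 407: C(407, 8) = 17424959239309050; 17424959239309050 < 18014398509481984? YES
  n = 408: C(408, 8) = 17773458424095231; 17773458424095231 < 18014398509481984? YES
  n = 409: C(409, 8) = 18128041135797879; 18128041135797879 < 18014398509481984? NO
The largest n with C(n, 8) < 18014398509481984 is n = 408 (where E[X] = 17773458424095231/18014398509481984 ≈ 0.9866). Hence R_4(8) > 408, i.e. R_4(8) ≥ 409.

Largest n = 408; hence R_4(8) > 408.


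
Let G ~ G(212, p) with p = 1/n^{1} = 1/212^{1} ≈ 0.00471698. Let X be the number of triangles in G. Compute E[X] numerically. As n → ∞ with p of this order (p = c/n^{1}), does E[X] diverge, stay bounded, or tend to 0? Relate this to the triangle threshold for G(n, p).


Number of potential triangles: C(212, 3) = 1565620.
Each occurs with probability p³ ≈ (0.00471698)³ ≈ 1.04952410e-07.
By linearity: E[X] = C(212, 3)·p³ ≈ 1565620 · 1.04952410e-07 ≈ 0.164316.
Here α = 1, so p = 1/n is exactly at the triangle threshold p ~ 1/n. Asymptotically E[X] → c³/6 = 1³/6 = 1/6 ≈ 0.166667, a bounded constant. In this regime the triangle count is asymptotically Poisson(c³/6).

E[X] ≈ 0.164316; in regime p = Θ(1/n^{1}) E[X] stays bounded (at the triangle threshold p ~ 1/n).


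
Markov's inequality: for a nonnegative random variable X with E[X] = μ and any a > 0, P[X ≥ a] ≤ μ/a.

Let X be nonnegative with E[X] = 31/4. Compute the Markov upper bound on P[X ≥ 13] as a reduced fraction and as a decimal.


μ = E[X] = 31/4, a = 13.
Markov: P[X ≥ 13] ≤ μ/a = (31/4)/13 = 31/52.
Numerically: ≈ 0.59615.
(Since a = 13 > μ = 7.75000, the bound 31/52 is < 1 and informative.)

P[X ≥ 13] ≤ 31/52 ≈ 0.59615.


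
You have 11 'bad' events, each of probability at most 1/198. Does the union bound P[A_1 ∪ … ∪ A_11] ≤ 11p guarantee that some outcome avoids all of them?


Union bound: P[∪_{i=1}^{11} A_i] ≤ Σ_i P[A_i] ≤ 11·p = 11·(1/198) = 1/18.
Numerically: 1/18 ≈ 0.055556.
Is 1/18 < 1? YES.
Since P[∪ A_i] ≤ 1/18 < 1, the complement has P[∩ A_i^c] ≥ 1 − 1/18 = 17/18 > 0, so some outcome avoids every A_i.

11·p = 1/18 ≈ 0.055556; existence CERTIFIED by the union bound.


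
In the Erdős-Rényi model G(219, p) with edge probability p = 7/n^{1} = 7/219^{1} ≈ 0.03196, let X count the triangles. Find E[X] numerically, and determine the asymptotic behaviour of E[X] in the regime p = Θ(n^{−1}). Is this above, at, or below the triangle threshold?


Number of potential triangles: C(219, 3) = 1726669.
Each occurs with probability p³ ≈ (0.03196)³ ≈ 3.265591e-05.
By linearity: E[X] = C(219, 3)·p³ ≈ 1726669 · 3.265591e-05 ≈ 56.3859.
Here α = 1, so p = 7/n is exactly at the triangle threshold p ~ 1/n. Asymptotically E[X] → c³/6 = 7³/6 = 343/6 ≈ 57.1667, a bounded constant. In this regime the triangle count is asymptotically Poisson(c³/6).

E[X] ≈ 56.3859; in regime p = Θ(1/n^{1}) E[X] stays bounded (at the triangle threshold p ~ 1/n).


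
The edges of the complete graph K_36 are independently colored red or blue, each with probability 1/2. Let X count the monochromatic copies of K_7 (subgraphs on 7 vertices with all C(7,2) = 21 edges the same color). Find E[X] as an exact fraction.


Let X = Σ_S X_S over the C(36, 7) = 8347680 subsets S of size 7, where X_S = 1 if the K_7 on S is monochromatic.
For a fixed S, the K_7 on S has C(7, 2) = 21 edges. P[all 21 edges red] = (1/2)^21, and likewise for blue, so P[monochromatic] = 2·(1/2)^21 = 2^{1 − 21} = 1/1048576.
By linearity: E[X] = C(36, 7) · 2^{1 − 21} = 8347680 · 1/1048576 = 260865/32768.
Numerically: E[X] ≈ 7.961.

E[X] = C(36,7)·2^(1−C(7,2)) = 260865/32768 ≈ 7.961.


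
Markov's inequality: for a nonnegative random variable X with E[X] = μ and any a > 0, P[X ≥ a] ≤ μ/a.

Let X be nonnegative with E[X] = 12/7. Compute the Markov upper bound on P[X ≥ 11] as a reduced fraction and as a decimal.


μ = E[X] = 12/7, a = 11.
Markov: P[X ≥ 11] ≤ μ/a = (12/7)/11 = 12/77.
Numerically: ≈ 0.15584.
(Since a = 11 > μ = 1.71429, the bound 12/77 is < 1 and informative.)

P[X ≥ 11] ≤ 12/77 ≈ 0.15584.


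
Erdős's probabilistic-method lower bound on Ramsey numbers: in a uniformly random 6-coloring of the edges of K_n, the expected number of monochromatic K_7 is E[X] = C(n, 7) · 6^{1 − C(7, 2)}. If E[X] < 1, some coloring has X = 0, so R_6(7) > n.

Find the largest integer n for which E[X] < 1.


We need C(n, 7) · 6^{1 − 21} < 1, i.e. C(n, 7) < 6^{21 − 1} = 3656158440062976.
Check values of n near the boundary:
  n = 564: C(564, 7) = 3469685994423792; 3469685994423792 < 3656158440062976? YES
  n = 565: C(565, 7) = 3513212521235560; 3513212521235560 < 3656158440062976? YES
  n = 566: C(566, 7) = 3557206237959440; 3557206237959440 < 3656158440062976? YES
  n = 567: C(567, 7) = 3601671315933933; 3601671315933933 < 3656158440062976? YES
  n = 568: C(568, 7) = 3646611956239704; 3646611956239704 < 3656158440062976? YES
  n = 569: C(569, 7) = 3692032389858348; 3692032389858348 < 3656158440062976? NO
  n = 570: C(570, 7) = 3737936877831720; 3737936877831720 < 3656158440062976? NO
The largest n with C(n, 7) < 3656158440062976 is n = 568 (where E[X] = 16882462760369/16926659444736 ≈ 0.997389). Hence R_6(7) > 568, i.e. R_6(7) ≥ 569.

Largest n = 568; hence R_6(7) > 568.


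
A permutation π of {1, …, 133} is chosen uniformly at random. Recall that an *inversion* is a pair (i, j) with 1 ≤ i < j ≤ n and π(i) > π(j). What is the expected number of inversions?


Write X = Σ X_I over the C(133, 2) = 8778 pairs i < j, with X_I the indicator of one inversion.
There are 8778 indicators.
For each fixed pair i < j, the values π(i) and π(j) are two distinct elements of {1, …, 133} in uniformly random order; by symmetry P[π(i) > π(j)] = 1/2.
By linearity: E[X] = 8778 · (1/2) = C(133, 2) · (1/2) = 8778/2 = 4389 ≈ 4389.00000.

E[X] = 4389 = 4389.00000.


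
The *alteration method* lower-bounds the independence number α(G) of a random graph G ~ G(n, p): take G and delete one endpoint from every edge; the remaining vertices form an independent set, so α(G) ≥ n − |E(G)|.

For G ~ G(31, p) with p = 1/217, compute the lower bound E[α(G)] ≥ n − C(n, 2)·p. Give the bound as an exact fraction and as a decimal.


E[|E(G)|] = C(31, 2)·p = 465 · (1/217) = 15/7.
E[α(G)] ≥ n − E[|E(G)|] = 31 − 15/7 = 202/7.
Numerically: ≈ 28.857143.
(This is only a lower bound; the true E[α(G)] may be larger.)

E[α(G)] ≥ 202/7 ≈ 28.857143.


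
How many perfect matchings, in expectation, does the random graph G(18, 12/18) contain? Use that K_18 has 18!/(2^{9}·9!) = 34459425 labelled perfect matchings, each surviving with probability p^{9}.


K_18 has 18!/(2^{9}·9!) = 34459425 labelled perfect matchings.
For each such perfect matching H, let X_H = 1 if all 9 edges of H are present in G. Then P[X_H = 1] = p^{9} = (2/3)^{9} = 512/19683.
By linearity: E[X] = Σ_H E[X_H] = 34459425 · p^{9} = 34459425 · 512/19683 = 217817600/243.
Numerically: E[X] ≈ 8.96e+05.

E[X] = 34459425 · (2/3)^{9} = 217817600/243 ≈ 8.96e+05.


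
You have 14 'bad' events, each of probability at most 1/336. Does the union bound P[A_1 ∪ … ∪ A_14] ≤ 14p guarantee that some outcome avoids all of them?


Union bound: P[∪_{i=1}^{14} A_i] ≤ Σ_i P[A_i] ≤ 14·p = 14·(1/336) = 1/24.
Numerically: 1/24 ≈ 0.04167.
Is 1/24 < 1? YES.
Since P[∪ A_i] ≤ 1/24 < 1, the complement has P[∩ A_i^c] ≥ 1 − 1/24 = 23/24 > 0, so some outcome avoids every A_i.

14·p = 1/24 ≈ 0.04167; existence CERTIFIED by the union bound.


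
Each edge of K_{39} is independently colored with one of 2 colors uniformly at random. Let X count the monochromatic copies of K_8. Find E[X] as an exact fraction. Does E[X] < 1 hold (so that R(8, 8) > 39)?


E[X] = C(39, 8) · 2^{1 − 28} = 61523748 · 2^{−27} = 61523748/134217728.
As a reduced fraction: E[X] = 15380937/33554432 ≈ 0.4583876.
Is E[X] < 1? YES.
Since E[X] < 1, there exists a 2-coloring of K_{39} with no monochromatic K_8; hence R(8, 8) > 39.

E[X] = 15380937/33554432 ≈ 0.4583876; E[X] < 1, so R(8, 8) > 39.


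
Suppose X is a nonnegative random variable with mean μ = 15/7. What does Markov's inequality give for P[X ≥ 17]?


μ = E[X] = 15/7, a = 17.
Markov: P[X ≥ 17] ≤ μ/a = (15/7)/17 = 15/119.
Numerically: ≈ 0.12605.
(Since a = 17 > μ = 2.14286, the bound 15/119 is < 1 and informative.)

P[X ≥ 17] ≤ 15/119 ≈ 0.12605.


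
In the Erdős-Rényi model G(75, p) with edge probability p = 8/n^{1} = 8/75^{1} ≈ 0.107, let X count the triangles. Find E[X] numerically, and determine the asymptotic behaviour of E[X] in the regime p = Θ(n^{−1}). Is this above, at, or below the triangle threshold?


Number of potential triangles: C(75, 3) = 67525.
Each occurs with probability p³ ≈ (0.107)³ ≈ 1.21363e-03.
By linearity: E[X] = C(75, 3)·p³ ≈ 67525 · 1.21363e-03 ≈ 81.950.
Here α = 1, so p = 8/n is exactly at the triangle threshold p ~ 1/n. Asymptotically E[X] → c³/6 = 8³/6 = 256/3 ≈ 85.333, a bounded constant. In this regime the triangle count is asymptotically Poisson(c³/6).

E[X] ≈ 81.950; in regime p = Θ(1/n^{1}) E[X] stays bounded (at the triangle threshold p ~ 1/n).


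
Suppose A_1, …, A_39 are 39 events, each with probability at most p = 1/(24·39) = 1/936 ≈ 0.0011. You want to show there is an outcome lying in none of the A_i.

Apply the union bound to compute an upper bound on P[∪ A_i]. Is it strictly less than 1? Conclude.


Union bound: P[∪_{i=1}^{39} A_i] ≤ Σ_i P[A_i] ≤ 39·p = 39·(1/936) = 1/24.
Numerically: 1/24 ≈ 0.0417.
Is 1/24 < 1? YES.
Since P[∪ A_i] ≤ 1/24 < 1, the complement has P[∩ A_i^c] ≥ 1 − 1/24 = 23/24 > 0, so some outcome avoids every A_i.

39·p = 1/24 ≈ 0.0417; existence CERTIFIED by the union bound.


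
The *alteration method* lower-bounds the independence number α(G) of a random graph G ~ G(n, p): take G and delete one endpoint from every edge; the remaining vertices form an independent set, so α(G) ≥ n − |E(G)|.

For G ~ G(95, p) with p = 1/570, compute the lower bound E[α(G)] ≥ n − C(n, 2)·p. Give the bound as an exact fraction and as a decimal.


E[|E(G)|] = C(95, 2)·p = 4465 · (1/570) = 47/6.
E[α(G)] ≥ n − E[|E(G)|] = 95 − 47/6 = 523/6.
Numerically: ≈ 87.166667.
(This is only a lower bound; the true E[α(G)] may be larger.)

E[α(G)] ≥ 523/6 ≈ 87.166667.


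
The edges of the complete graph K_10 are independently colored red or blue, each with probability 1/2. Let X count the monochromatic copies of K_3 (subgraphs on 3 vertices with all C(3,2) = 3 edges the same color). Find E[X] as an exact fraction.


Let X = Σ_S X_S over the C(10, 3) = 120 subsets S of size 3, where X_S = 1 if the K_3 on S is monochromatic.
For a fixed S, the K_3 on S has C(3, 2) = 3 edges. P[all 3 edges red] = (1/2)^3, and likewise for blue, so P[monochromatic] = 2·(1/2)^3 = 2^{1 − 3} = 1/4.
By linearity: E[X] = C(10, 3) · 2^{1 − 3} = 120 · 1/4 = 30.
Numerically: E[X] ≈ 30.0000.

E[X] = C(10,3)·2^(1−C(3,2)) = 30 ≈ 30.0000.


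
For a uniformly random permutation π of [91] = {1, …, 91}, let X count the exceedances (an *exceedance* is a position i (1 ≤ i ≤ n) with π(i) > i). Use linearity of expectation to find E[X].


Write X = Σ_{i=1}^{91} X_i, where X_i = 1_{π(i) > i}.
For each fixed i, π(i) is uniform over {1, …, 91} (marginal of a uniform permutation), so P[π(i) > i] = (n − i)/n. Summing: Σ_{i=1}^{91} (n − i)/n = (0 + 1 + … + 90)/91 = 91(91 − 1)/(2·91) = (91 − 1)/2.
Hence E[X] = Σ_{i=1}^{91} (91 − i)/91 = 45 ≈ 45.000000.

E[X] = 45 = 45.000000.


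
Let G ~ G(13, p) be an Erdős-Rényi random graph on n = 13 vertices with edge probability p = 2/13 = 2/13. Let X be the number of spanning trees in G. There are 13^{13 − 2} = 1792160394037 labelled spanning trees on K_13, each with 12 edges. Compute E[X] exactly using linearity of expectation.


K_13 has 13^{13 − 2} = 1792160394037 labelled spanning trees.
For each such spanning tree H, let X_H = 1 if all 12 edges of H are present in G. Then P[X_H = 1] = p^{12} = (2/13)^{12} = 4096/23298085122481.
Summing the indicators: E[X] = Σ_H E[X_H] = 1792160394037 · p^{12} = 1792160394037 · 4096/23298085122481 = 4096/13.
Numerically: E[X] ≈ 315.1.

E[X] = 1792160394037 · (2/13)^{12} = 4096/13 ≈ 315.1.


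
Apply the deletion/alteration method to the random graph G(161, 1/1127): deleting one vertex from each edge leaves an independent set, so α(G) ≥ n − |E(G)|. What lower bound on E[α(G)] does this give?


E[|E(G)|] = C(161, 2)·p = 12880 · (1/1127) = 80/7.
E[α(G)] ≥ n − E[|E(G)|] = 161 − 80/7 = 1047/7.
Numerically: ≈ 149.57143.
(This is only a lower bound; the true E[α(G)] may be larger.)

E[α(G)] ≥ 1047/7 ≈ 149.57143.


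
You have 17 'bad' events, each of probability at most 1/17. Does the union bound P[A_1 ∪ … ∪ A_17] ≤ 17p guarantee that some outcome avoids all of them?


Union bound: P[∪_{i=1}^{17} A_i] ≤ Σ_i P[A_i] ≤ 17·p = 17·(1/17) = 1.
Numerically: 1 ≈ 1.0000.
Is 1 < 1? NO.
Since the bound 1 is ≥ 1, the union bound is uninformative here; it does NOT by itself certify existence.

17·p = 1 ≈ 1.0000; existence NOT certified by the union bound.


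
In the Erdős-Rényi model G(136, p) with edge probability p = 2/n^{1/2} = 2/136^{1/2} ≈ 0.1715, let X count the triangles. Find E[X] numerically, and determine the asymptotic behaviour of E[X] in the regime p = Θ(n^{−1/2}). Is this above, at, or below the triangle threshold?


Number of potential triangles: C(136, 3) = 410040.
Each occurs with probability p³ ≈ (0.1715)³ ≈ 5.0440760e-03.
By linearity: E[X] = C(136, 3)·p³ ≈ 410040 · 5.0440760e-03 ≈ 2068.27294.
Since α = 1/2 < 1, p = c/n^{1/2} ≫ 1/n is above the triangle threshold p ~ 1/n. Asymptotically E[X] ~ (c³/6)·n^{3(1−α)} = (2³/6)·n^{1.5} → ∞; triangles are abundant w.h.p.

E[X] ≈ 2068.27294; in regime p = Θ(1/n^{1/2}) E[X] diverges (above the triangle threshold p ~ 1/n).


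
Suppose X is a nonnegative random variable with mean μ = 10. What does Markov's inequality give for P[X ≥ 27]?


μ = E[X] = 10, a = 27.
Markov: P[X ≥ 27] ≤ μ/a = (10)/27 = 10/27.
Numerically: ≈ 0.370370.
(Since a = 27 > μ = 10.000000, the bound 10/27 is < 1 and informative.)

P[X ≥ 27] ≤ 10/27 ≈ 0.370370.


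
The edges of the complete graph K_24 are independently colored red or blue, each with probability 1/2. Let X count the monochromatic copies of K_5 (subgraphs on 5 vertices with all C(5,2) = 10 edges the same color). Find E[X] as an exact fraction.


Let X = Σ_S X_S over the C(24, 5) = 42504 subsets S of size 5, where X_S = 1 if the K_5 on S is monochromatic.
For a fixed S, the K_5 on S has C(5, 2) = 10 edges. P[all 10 edges red] = (1/2)^10, and likewise for blue, so P[monochromatic] = 2·(1/2)^10 = 2^{1 − 10} = 1/512.
By linearity: E[X] = C(24, 5) · 2^{1 − 10} = 42504 · 1/512 = 5313/64.
Numerically: E[X] ≈ 83.016.

E[X] = C(24,5)·2^(1−C(5,2)) = 5313/64 ≈ 83.016.


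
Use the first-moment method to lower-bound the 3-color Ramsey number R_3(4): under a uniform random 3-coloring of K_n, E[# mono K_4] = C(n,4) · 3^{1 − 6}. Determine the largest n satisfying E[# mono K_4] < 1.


We need C(n, 4) · 3^{1 − 6} < 1, i.e. C(n, 4) < 3^{6 − 1} = 243.
Check values of n near the boundary:
  n = 4: C(4, 4) = 1; 1 < 243? YES
  n = 5: C(5, 4) = 5; 5 < 243? YES
  n = 6: C(6, 4) = 15; 15 < 243? YES
  n = 7: C(7, 4) = 35; 35 < 243? YES
  n = 8: C(8, 4) = 70; 70 < 243? YES
  n = 9: C(9, 4) = 126; 126 < 243? YES
  n = 10: C(10, 4) = 210; 210 < 243? YES
  n = 11: C(11, 4) = 330; 330 < 243? NO
The largest n with C(n, 4) < 243 is n = 10 (where E[X] = 70/81 ≈ 0.864). Hence R_3(4) > 10, i.e. R_3(4) ≥ 11.

Largest n = 10; hence R_3(4) > 10.


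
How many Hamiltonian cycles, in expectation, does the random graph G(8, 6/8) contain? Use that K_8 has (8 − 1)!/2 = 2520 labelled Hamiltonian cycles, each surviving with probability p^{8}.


K_8 has (8 − 1)!/2 = 2520 labelled Hamiltonian cycles.
For each such Hamiltonian cycle H, let X_H = 1 if all 8 edges of H are present in G. Then P[X_H = 1] = p^{8} = (3/4)^{8} = 6561/65536.
Summing the indicators: E[X] = Σ_H E[X_H] = 2520 · p^{8} = 2520 · 6561/65536 = 2066715/8192.
Numerically: E[X] ≈ 252.28.

E[X] = 2520 · (3/4)^{8} = 2066715/8192 ≈ 252.28.


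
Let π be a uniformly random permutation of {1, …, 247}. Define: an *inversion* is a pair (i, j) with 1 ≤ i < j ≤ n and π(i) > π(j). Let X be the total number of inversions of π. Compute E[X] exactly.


Write X = Σ X_I over the C(247, 2) = 30381 pairs i < j, with X_I the indicator of one inversion.
There are 30381 indicators.
For each fixed pair i < j, the values π(i) and π(j) are two distinct elements of {1, …, 247} in uniformly random order; by symmetry P[π(i) > π(j)] = 1/2.
By linearity: E[X] = 30381 · (1/2) = C(247, 2) · (1/2) = 30381/2 = 30381/2 ≈ 15190.500.

E[X] = 30381/2 = 15190.500.


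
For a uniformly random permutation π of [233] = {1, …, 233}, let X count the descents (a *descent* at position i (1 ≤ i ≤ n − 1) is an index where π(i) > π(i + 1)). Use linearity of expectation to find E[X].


Write X = Σ X_I over i = 1, …, 232, with X_I the indicator of one descent.
There are 232 indicators.
For each fixed i, the pair (π(i), π(i+1)) is a uniformly random ordered pair of distinct values from {1, …, 233}; by symmetry P[π(i) > π(i+1)] = 1/2.
By linearity: E[X] = 232 · (1/2) = (233 − 1) · (1/2) = 116 ≈ 116.00000.

E[X] = 116 = 116.00000.


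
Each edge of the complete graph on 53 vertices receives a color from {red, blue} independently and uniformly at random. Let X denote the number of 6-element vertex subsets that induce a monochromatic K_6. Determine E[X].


Let X = Σ_S X_S over the C(53, 6) = 22957480 subsets S of size 6, where X_S = 1 if the K_6 on S is monochromatic.
For a fixed S, the K_6 on S has C(6, 2) = 15 edges. P[all 15 edges red] = (1/2)^15, and likewise for blue, so P[monochromatic] = 2·(1/2)^15 = 2^{1 − 15} = 1/16384.
Summing: E[X] = C(53, 6) · 2^{1 − 15} = 22957480 · 1/16384 = 2869685/2048.
Numerically: E[X] ≈ 1401.213.

E[X] = C(53,6)·2^(1−C(6,2)) = 2869685/2048 ≈ 1401.213.


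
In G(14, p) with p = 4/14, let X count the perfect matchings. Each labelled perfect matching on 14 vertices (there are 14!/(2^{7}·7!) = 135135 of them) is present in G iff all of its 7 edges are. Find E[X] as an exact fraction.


K_14 has 14!/(2^{7}·7!) = 135135 labelled perfect matchings.
For each such perfect matching H, let X_H = 1 if all 7 edges of H are present in G. Then P[X_H = 1] = p^{7} = (2/7)^{7} = 128/823543.
By linearity of expectation: E[X] = Σ_H E[X_H] = 135135 · p^{7} = 135135 · 128/823543 = 2471040/117649.
Numerically: E[X] ≈ 21.

E[X] = 135135 · (2/7)^{7} = 2471040/117649 ≈ 21.


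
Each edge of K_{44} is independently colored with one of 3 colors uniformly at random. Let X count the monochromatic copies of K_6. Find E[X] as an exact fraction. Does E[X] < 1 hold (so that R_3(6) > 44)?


E[X] = C(44, 6) · 3^{1 − 15} = 7059052 · 3^{−14} = 7059052/4782969.
As a reduced fraction: E[X] = 7059052/4782969 ≈ 1.4758724.
Is E[X] < 1? NO.
Since E[X] ≥ 1, the first-moment bound is inconclusive at n = 44; it does NOT by itself certify R_3(6) > 44.

E[X] = 7059052/4782969 ≈ 1.4758724; E[X] ≥ 1; first-moment method inconclusive here.


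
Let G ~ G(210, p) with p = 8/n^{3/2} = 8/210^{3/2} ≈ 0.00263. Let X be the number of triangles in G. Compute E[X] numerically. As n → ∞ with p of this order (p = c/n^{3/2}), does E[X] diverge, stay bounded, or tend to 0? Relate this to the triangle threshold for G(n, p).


Number of potential triangles: C(210, 3) = 1521520.
Each occurs with probability p³ ≈ (0.00263)³ ≈ 1.81670e-08.
By linearity: E[X] = C(210, 3)·p³ ≈ 1521520 · 1.81670e-08 ≈ 0.028.
Since α = 3/2 > 1, p = c/n^{3/2} = o(1/n) is below the triangle threshold p ~ 1/n. Asymptotically E[X] ~ (c³/6)·n^{3(1−α)} = (8³/6)·n^{-1.5} → 0, so by Markov's inequality G has no triangles w.h.p.

E[X] ≈ 0.028; in regime p = Θ(1/n^{3/2}) E[X] tends to 0 (below the triangle threshold p ~ 1/n).


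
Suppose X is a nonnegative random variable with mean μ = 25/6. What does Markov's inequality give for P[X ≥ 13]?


μ = E[X] = 25/6, a = 13.
Markov: P[X ≥ 13] ≤ μ/a = (25/6)/13 = 25/78.
Numerically: ≈ 0.32051.
(Since a = 13 > μ = 4.16667, the bound 25/78 is < 1 and informative.)

P[X ≥ 13] ≤ 25/78 ≈ 0.32051.


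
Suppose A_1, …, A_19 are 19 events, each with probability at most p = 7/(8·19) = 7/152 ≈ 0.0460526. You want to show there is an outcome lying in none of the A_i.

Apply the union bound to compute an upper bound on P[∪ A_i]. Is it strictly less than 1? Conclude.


Union bound: P[∪_{i=1}^{19} A_i] ≤ Σ_i P[A_i] ≤ 19·p = 19·(7/152) = 7/8.
Numerically: 7/8 ≈ 0.8750000.
Is 7/8 < 1? YES.
Since P[∪ A_i] ≤ 7/8 < 1, the complement has P[∩ A_i^c] ≥ 1 − 7/8 = 1/8 > 0, so some outcome avoids every A_i.

19·p = 7/8 ≈ 0.8750000; existence CERTIFIED by the union bound.


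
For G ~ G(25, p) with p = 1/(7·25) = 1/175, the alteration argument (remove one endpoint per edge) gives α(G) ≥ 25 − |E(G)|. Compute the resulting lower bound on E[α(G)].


E[|E(G)|] = C(25, 2)·p = 300 · (1/175) = 12/7.
E[α(G)] ≥ n − E[|E(G)|] = 25 − 12/7 = 163/7.
Numerically: ≈ 23.28571.
(This is only a lower bound; the true E[α(G)] may be larger.)

E[α(G)] ≥ 163/7 ≈ 23.28571.


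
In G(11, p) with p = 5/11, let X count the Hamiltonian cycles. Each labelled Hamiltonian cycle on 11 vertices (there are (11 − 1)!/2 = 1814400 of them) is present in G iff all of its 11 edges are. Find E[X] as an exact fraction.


K_11 has (11 − 1)!/2 = 1814400 labelled Hamiltonian cycles.
For each such Hamiltonian cycle H, let X_H = 1 if all 11 edges of H are present in G. Then P[X_H = 1] = p^{11} = (5/11)^{11} = 48828125/285311670611.
By linearity: E[X] = Σ_H E[X_H] = 1814400 · p^{11} = 1814400 · 48828125/285311670611 = 88593750000000/285311670611.
Numerically: E[X] ≈ 310.5.

E[X] = 1814400 · (5/11)^{11} = 88593750000000/285311670611 ≈ 310.5.


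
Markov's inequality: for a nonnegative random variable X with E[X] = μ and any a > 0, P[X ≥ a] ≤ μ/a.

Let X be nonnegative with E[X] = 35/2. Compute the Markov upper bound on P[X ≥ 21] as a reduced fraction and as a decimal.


μ = E[X] = 35/2, a = 21.
Markov: P[X ≥ 21] ≤ μ/a = (35/2)/21 = 5/6.
Numerically: ≈ 0.83333.
(Since a = 21 > μ = 17.50000, the bound 5/6 is < 1 and informative.)

P[X ≥ 21] ≤ 5/6 ≈ 0.83333.


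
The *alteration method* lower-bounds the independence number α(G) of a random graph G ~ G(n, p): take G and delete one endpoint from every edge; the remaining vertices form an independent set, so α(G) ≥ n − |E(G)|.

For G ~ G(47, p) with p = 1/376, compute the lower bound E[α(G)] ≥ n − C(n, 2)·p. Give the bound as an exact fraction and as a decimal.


E[|E(G)|] = C(47, 2)·p = 1081 · (1/376) = 23/8.
E[α(G)] ≥ n − E[|E(G)|] = 47 − 23/8 = 353/8.
Numerically: ≈ 44.125.
(This is only a lower bound; the true E[α(G)] may be larger.)

E[α(G)] ≥ 353/8 ≈ 44.125.


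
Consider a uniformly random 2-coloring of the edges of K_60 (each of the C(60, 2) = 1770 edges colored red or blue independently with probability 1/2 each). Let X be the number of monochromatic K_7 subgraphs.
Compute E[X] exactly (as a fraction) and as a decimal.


Let X = Σ_S X_S over the C(60, 7) = 386206920 subsets S of size 7, where X_S = 1 if the K_7 on S is monochromatic.
For a fixed S, the K_7 on S has C(7, 2) = 21 edges. P[all 21 edges red] = (1/2)^21, and likewise for blue, so P[monochromatic] = 2·(1/2)^21 = 2^{1 − 21} = 1/1048576.
Summing: E[X] = C(60, 7) · 2^{1 − 21} = 386206920 · 1/1048576 = 48275865/131072.
Numerically: E[X] ≈ 368.31562.

E[X] = C(60,7)·2^(1−C(7,2)) = 48275865/131072 ≈ 368.31562.


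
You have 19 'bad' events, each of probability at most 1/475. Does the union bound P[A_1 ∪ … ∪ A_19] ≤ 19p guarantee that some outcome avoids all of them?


Union bound: P[∪_{i=1}^{19} A_i] ≤ Σ_i P[A_i] ≤ 19·p = 19·(1/475) = 1/25.
Numerically: 1/25 ≈ 0.0400.
Is 1/25 < 1? YES.
Since P[∪ A_i] ≤ 1/25 < 1, the complement has P[∩ A_i^c] ≥ 1 − 1/25 = 24/25 > 0, so some outcome avoids every A_i.

19·p = 1/25 ≈ 0.0400; existence CERTIFIED by the union bound.


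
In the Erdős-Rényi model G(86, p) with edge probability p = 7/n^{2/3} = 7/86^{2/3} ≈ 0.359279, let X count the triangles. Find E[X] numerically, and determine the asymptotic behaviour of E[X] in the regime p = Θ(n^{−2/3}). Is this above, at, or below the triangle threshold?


Number of potential triangles: C(86, 3) = 102340.
Each occurs with probability p³ ≈ (0.359279)³ ≈ 4.63764197e-02.
By linearity: E[X] = C(86, 3)·p³ ≈ 102340 · 4.63764197e-02 ≈ 4746.162791.
Since α = 2/3 < 1, p = c/n^{2/3} ≫ 1/n is above the triangle threshold p ~ 1/n. Asymptotically E[X] ~ (c³/6)·n^{3(1−α)} = (7³/6)·n^{1} → ∞; triangles are abundant w.h.p.

E[X] ≈ 4746.162791; in regime p = Θ(1/n^{2/3}) E[X] diverges (above the triangle threshold p ~ 1/n).


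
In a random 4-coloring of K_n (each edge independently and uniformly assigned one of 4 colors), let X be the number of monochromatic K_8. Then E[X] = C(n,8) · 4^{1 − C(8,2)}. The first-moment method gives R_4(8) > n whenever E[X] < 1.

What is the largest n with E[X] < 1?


We need C(n, 8) · 4^{1 − 28} < 1, i.e. C(n, 8) < 4^{28 − 1} = 18014398509481984.
Check values of n near the boundary:
  n = 407: C(407, 8) = 17424959239309050; 17424959239309050 < 18014398509481984? YES
  n = 408: C(408, 8) = 17773458424095231; 17773458424095231 < 18014398509481984? YES
  n = 409: C(409, 8) = 18128041135797879; 18128041135797879 < 18014398509481984? NO
  n = 410: C(410, 8) = 18488798173326195; 18488798173326195 < 18014398509481984? NO
The largest n with C(n, 8) < 18014398509481984 is n = 408 (where E[X] = 17773458424095231/18014398509481984 ≈ 0.987). Hence R_4(8) > 408, i.e. R_4(8) ≥ 409.

Largest n = 408; hence R_4(8) > 408.
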